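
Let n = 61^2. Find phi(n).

φ(3721) = 3721 · (1 − 1/61)
       = 3721 · 60/61 = 3660.

3660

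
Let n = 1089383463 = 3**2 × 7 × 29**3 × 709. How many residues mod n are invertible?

600191424

φ(3^2) = 3^2 − 3^1 = 9 − 3 = 6.
φ(7) = 7 − 1 = 6.
φ(29^3) = 29^2·(29−1) = 841·28 = 23548.
φ(709) = 709 − 1 = 708.
φ(1089383463) = 6 × 6 × 23548 × 708 = 600191424.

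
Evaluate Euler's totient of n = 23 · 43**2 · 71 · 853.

φ(23) = 23 − 1 = 22.
φ(43^2) = 43^2 − 43^1 = 1849 − 43 = 1806.
φ(71) = 71 − 1 = 70.
φ(853) = 853 − 1 = 852.
Multiply: 22 · 1806 · 70 · 852 = 2369616480.

2369616480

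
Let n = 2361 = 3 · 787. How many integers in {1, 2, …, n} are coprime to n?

1572

φ(2361) = 2361 · (1 − 1/3) · (1 − 1/787)
       = 2361 · 1572/2361 = 1572.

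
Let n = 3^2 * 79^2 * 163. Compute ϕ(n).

5989464

φ(9155547) = 9155547 · (1 − 1/3) · (1 − 1/79) · (1 − 1/163)
       = 9155547 · 25272/38631 = 5989464.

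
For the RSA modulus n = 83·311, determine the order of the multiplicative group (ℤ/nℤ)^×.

25420

For distinct primes, φ(pq) = (p−1)(q−1) = 82 × 310 = 25420.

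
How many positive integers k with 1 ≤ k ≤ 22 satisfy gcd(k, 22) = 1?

10

22 = 2 * 11.
φ(2) = 2 − 1 = 1.
φ(11) = 11 − 1 = 10.
Since φ is multiplicative, φ(22) = 1 · 10 = 10.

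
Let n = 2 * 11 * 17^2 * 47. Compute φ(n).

125120

φ(298826) = 298826 · (1 − 1/2) · (1 − 1/11) · (1 − 1/17) · (1 − 1/47)
       = 298826 · 7360/17578 = 125120.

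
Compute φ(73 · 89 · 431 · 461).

1253260800

φ(1290895427) = 1290895427 · (1 − 1/73) · (1 − 1/89) · (1 − 1/431) · (1 − 1/461)
       = 1290895427 · 1253260800/1290895427 = 1253260800.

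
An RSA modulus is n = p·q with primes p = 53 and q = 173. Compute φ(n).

φ(pq) = (p−1)(q−1) = 52 · 172 = 8944.

8944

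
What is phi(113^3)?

φ(113^3) = 113^3 − 113^2 = 1442897 − 12769 = 1430128.

1430128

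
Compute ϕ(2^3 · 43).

φ(344) = 344 · (1 − 1/2) · (1 − 1/43)
       = 344 · 42/86 = 168.

168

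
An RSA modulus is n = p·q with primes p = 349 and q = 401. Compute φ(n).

φ(n) = (p − 1)(q − 1) = (349−1)(401−1) = 348·400 = 139200.

139200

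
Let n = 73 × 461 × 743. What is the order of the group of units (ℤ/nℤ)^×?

24575040

φ(73) = 73 − 1 = 72.
φ(461) = 461 − 1 = 460.
φ(743) = 743 − 1 = 742.
φ(25004179) = 72 × 460 × 742 = 24575040.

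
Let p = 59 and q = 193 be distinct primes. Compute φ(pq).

11136

φ(59) = 59 − 1 = 58.
φ(193) = 193 − 1 = 192.
Since φ is multiplicative, φ(11387) = 58 · 192 = 11136.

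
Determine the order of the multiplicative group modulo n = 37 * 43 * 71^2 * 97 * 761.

φ(592029391727) = 592029391727 · (1 − 1/37) · (1 − 1/43) · (1 − 1/71) · (1 − 1/97) · (1 − 1/761)
       = 592029391727 · 7722086400/8338442137 = 548268134400.

548268134400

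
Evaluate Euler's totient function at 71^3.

φ(71^3) = 71^3 − 71^2 = 357911 − 5041 = 352870.

352870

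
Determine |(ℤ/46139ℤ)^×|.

42336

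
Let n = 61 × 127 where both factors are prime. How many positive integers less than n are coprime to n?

φ(n) = (p − 1)(q − 1) = (61−1)(127−1) = 60·126 = 7560.

7560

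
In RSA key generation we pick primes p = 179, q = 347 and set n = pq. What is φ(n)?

61588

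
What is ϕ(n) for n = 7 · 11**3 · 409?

φ(7) = 7 − 1 = 6.
φ(11^3) = 11^2·(11−1) = 121·10 = 1210.
φ(409) = 409 − 1 = 408.
φ(3810653) = 6 × 1210 × 408 = 2962080.

2962080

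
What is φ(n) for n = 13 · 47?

φ(611) = 611 · (1 − 1/13) · (1 − 1/47)
       = 611 · 552/611 = 552.

552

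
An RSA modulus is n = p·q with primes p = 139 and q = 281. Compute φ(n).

38640

φ(39059) = 39059 · (1 − 1/139) · (1 − 1/281)
       = 39059 · 38640/39059 = 38640.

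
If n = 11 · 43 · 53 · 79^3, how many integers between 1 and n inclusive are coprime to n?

10631668320

φ(11) = 11 − 1 = 10.
φ(43) = 43 − 1 = 42.
φ(53) = 53 − 1 = 52.
φ(79^3) = 79^3 − 79^2 = 493039 − 6241 = 486798.
Multiply: 10 · 42 · 52 · 486798 = 10631668320.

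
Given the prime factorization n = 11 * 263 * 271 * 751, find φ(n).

φ(588786253) = 588786253 · (1 − 1/11) · (1 − 1/263) · (1 − 1/271) · (1 − 1/751)
       = 588786253 · 530550000/588786253 = 530550000.

530550000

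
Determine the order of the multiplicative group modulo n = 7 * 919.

5508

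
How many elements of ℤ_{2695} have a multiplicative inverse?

1680

Factor 2695: 2695 = 5 * 7^2 * 11.
φ(2695) = 2695 · (1 − 1/5) · (1 − 1/7) · (1 − 1/11)
       = 2695 · 240/385 = 1680.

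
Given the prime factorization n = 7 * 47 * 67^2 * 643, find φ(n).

φ(7) = 7 − 1 = 6.
φ(47) = 47 − 1 = 46.
φ(67^2) = 67^2 − 67^1 = 4489 − 67 = 4422.
φ(643) = 643 − 1 = 642.
Since φ is multiplicative, φ(949634483) = 6 · 46 · 4422 · 642 = 783543024.

783543024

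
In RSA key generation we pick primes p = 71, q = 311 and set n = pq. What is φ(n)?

21700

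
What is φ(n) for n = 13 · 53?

φ(689) = 689 · (1 − 1/13) · (1 − 1/53)
       = 689 · 624/689 = 624.

624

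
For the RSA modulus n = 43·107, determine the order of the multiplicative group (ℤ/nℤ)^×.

φ(pq) = (p−1)(q−1) = 42 · 106 = 4452.

4452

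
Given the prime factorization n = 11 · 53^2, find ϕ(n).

φ(30899) = 30899 · (1 − 1/11) · (1 − 1/53)
       = 30899 · 520/583 = 27560.

27560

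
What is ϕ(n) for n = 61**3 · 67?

φ(15207727) = 15207727 · (1 − 1/61) · (1 − 1/67)
       = 15207727 · 3960/4087 = 14735160.

14735160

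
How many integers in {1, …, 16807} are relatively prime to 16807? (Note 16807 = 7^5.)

14406

φ(7^5) = 7^4·(7−1) = 2401·6 = 14406.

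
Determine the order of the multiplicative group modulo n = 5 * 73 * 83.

23616

φ(5) = 5 − 1 = 4.
φ(73) = 73 − 1 = 72.
φ(83) = 83 − 1 = 82.
Multiply: 4 · 72 · 82 = 23616.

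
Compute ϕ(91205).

First factor: 91205 = 5 * 17 * 29 * 37.
φ(5) = 5 − 1 = 4.
φ(17) = 17 − 1 = 16.
φ(29) = 29 − 1 = 28.
φ(37) = 37 − 1 = 36.
Multiply: 4 · 16 · 28 · 36 = 64512.

64512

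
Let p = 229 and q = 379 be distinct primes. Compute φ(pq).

86184

φ(n) = (p − 1)(q − 1) = (229−1)(379−1) = 228·378 = 86184.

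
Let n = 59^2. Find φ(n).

3422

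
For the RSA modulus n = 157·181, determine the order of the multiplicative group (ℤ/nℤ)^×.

28080

For distinct primes, φ(pq) = (p−1)(q−1) = 156 × 180 = 28080.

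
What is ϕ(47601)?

30240

Factor 47601: 47601 = 3^3 · 41 · 43.
φ(47601) = 47601 · (1 − 1/3) · (1 − 1/41) · (1 − 1/43)
       = 47601 · 3360/5289 = 30240.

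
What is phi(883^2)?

778806

φ(779689) = 779689 · (1 − 1/883)
       = 779689 · 882/883 = 778806.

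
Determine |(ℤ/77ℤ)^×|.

First factor: 77 = 7 · 11.
φ(7) = 7 − 1 = 6.
φ(11) = 11 − 1 = 10.
Multiply: 6 · 10 = 60.

60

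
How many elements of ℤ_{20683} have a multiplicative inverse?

18144

Factor 20683: 20683 = 13 · 37 · 43.
φ(20683) = 20683 · (1 − 1/13) · (1 − 1/37) · (1 − 1/43)
       = 20683 · 18144/20683 = 18144.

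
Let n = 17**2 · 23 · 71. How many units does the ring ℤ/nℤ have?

φ(471937) = 471937 · (1 − 1/17) · (1 − 1/23) · (1 − 1/71)
       = 471937 · 24640/27761 = 418880.

418880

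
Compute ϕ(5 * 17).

φ(85) = 85 · (1 − 1/5) · (1 − 1/17)
       = 85 · 64/85 = 64.

64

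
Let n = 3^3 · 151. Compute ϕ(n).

φ(3^3) = 3^2·(3−1) = 9·2 = 18.
φ(151) = 151 − 1 = 150.
Since φ is multiplicative, φ(4077) = 18 · 150 = 2700.

2700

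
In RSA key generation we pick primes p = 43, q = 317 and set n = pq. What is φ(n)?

13272

φ(pq) = (p−1)(q−1) = 42 · 316 = 13272.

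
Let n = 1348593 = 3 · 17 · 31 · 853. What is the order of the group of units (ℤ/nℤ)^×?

φ(3) = 3 − 1 = 2.
φ(17) = 17 − 1 = 16.
φ(31) = 31 − 1 = 30.
φ(853) = 853 − 1 = 852.
Multiply: 2 · 16 · 30 · 852 = 817920.

817920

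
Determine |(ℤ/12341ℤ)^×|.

10080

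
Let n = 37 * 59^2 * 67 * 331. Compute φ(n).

2683121760

φ(37) = 37 − 1 = 36.
φ(59^2) = 59^1·(59−1) = 59·58 = 3422.
φ(67) = 67 − 1 = 66.
φ(331) = 331 − 1 = 330.
φ(2856331069) = 36 × 3422 × 66 × 330 = 2683121760.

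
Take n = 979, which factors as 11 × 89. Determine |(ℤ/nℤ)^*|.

φ(979) = 979 · (1 − 1/11) · (1 − 1/89)
       = 979 · 880/979 = 880.

880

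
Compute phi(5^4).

φ(5^4) = 5^4 − 5^3 = 625 − 125 = 500.

500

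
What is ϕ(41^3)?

67240

φ(41^3) = 41^2·(41−1) = 1681·40 = 67240.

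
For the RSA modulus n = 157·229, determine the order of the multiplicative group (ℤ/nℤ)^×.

φ(157) = 157 − 1 = 156.
φ(229) = 229 − 1 = 228.
Since φ is multiplicative, φ(35953) = 156 · 228 = 35568.

35568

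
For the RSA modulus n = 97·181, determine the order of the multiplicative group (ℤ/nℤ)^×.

φ(n) = (p − 1)(q − 1) = (97−1)(181−1) = 96·180 = 17280.

17280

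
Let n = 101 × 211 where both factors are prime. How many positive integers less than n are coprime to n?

φ(pq) = (p−1)(q−1) = 100 · 210 = 21000.

21000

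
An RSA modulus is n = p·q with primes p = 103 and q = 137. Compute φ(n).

13872

For distinct primes, φ(pq) = (p−1)(q−1) = 102 × 136 = 13872.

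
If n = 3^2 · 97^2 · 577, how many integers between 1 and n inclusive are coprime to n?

φ(3^2) = 3^2 − 3^1 = 9 − 3 = 6.
φ(97^2) = 97^2 − 97^1 = 9409 − 97 = 9312.
φ(577) = 577 − 1 = 576.
Since φ is multiplicative, φ(48860937) = 6 · 9312 · 576 = 32182272.

32182272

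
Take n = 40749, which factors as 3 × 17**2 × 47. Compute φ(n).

φ(40749) = 40749 · (1 − 1/3) · (1 − 1/17) · (1 − 1/47)
       = 40749 · 1472/2397 = 25024.

25024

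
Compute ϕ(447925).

Prime factorization: 447925 = 5**2 × 19 × 23 × 41.
φ(5^2) = 5^2 − 5^1 = 25 − 5 = 20.
φ(19) = 19 − 1 = 18.
φ(23) = 23 − 1 = 22.
φ(41) = 41 − 1 = 40.
Since φ is multiplicative, φ(447925) = 20 · 18 · 22 · 40 = 316800.

316800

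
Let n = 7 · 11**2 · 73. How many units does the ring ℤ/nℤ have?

φ(7) = 7 − 1 = 6.
φ(11^2) = 11^1·(11−1) = 11·10 = 110.
φ(73) = 73 − 1 = 72.
φ(61831) = 6 × 110 × 72 = 47520.

47520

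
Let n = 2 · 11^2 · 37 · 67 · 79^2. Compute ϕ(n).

φ(2) = 2 − 1 = 1.
φ(11^2) = 11^2 − 11^1 = 121 − 11 = 110.
φ(37) = 37 − 1 = 36.
φ(67) = 67 − 1 = 66.
φ(79^2) = 79^2 − 79^1 = 6241 − 79 = 6162.
Multiply: 1 · 110 · 36 · 66 · 6162 = 1610500320.

1610500320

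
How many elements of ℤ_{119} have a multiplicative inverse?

First factor: 119 = 7 · 17.
φ(119) = 119 · (1 − 1/7) · (1 − 1/17)
       = 119 · 96/119 = 96.

96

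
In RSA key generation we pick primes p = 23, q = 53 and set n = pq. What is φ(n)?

φ(n) = (p − 1)(q − 1) = (23−1)(53−1) = 22·52 = 1144.

1144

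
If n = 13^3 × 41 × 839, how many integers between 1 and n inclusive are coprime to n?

φ(75574603) = 75574603 · (1 − 1/13) · (1 − 1/41) · (1 − 1/839)
       = 75574603 · 402240/447187 = 67978560.

67978560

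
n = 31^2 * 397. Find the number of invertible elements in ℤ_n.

φ(381517) = 381517 · (1 − 1/31) · (1 − 1/397)
       = 381517 · 11880/12307 = 368280.

368280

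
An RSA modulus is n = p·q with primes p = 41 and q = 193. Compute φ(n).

φ(7913) = 7913 · (1 − 1/41) · (1 − 1/193)
       = 7913 · 7680/7913 = 7680.

7680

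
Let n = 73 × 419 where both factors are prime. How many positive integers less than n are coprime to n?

30096

φ(30587) = 30587 · (1 − 1/73) · (1 − 1/419)
       = 30587 · 30096/30587 = 30096.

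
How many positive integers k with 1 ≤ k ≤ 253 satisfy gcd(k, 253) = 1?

220

First factor: 253 = 11 · 23.
φ(253) = 253 · (1 − 1/11) · (1 − 1/23)
       = 253 · 220/253 = 220.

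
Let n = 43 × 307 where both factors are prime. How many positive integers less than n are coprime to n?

φ(13201) = 13201 · (1 − 1/43) · (1 − 1/307)
       = 13201 · 12852/13201 = 12852.

12852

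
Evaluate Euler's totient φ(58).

28

First factor: 58 = 2 × 29.
φ(58) = 58 · (1 − 1/2) · (1 − 1/29)
       = 58 · 28/58 = 28.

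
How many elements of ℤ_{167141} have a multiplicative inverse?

144144

167141 = 13^2 · 23 · 43.
φ(167141) = 167141 · (1 − 1/13) · (1 − 1/23) · (1 − 1/43)
       = 167141 · 11088/12857 = 144144.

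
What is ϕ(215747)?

169344

First factor: 215747 = 7^3 * 17 * 37.
φ(215747) = 215747 · (1 − 1/7) · (1 − 1/17) · (1 − 1/37)
       = 215747 · 3456/4403 = 169344.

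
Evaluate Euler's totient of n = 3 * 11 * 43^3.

1553160

φ(3) = 3 − 1 = 2.
φ(11) = 11 − 1 = 10.
φ(43^3) = 43^2·(43−1) = 1849·42 = 77658.
Multiply: 2 · 10 · 77658 = 1553160.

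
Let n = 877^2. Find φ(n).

768252

φ(877^2) = 877^2 − 877^1 = 769129 − 877 = 768252.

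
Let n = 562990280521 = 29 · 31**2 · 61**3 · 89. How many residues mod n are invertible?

511604755200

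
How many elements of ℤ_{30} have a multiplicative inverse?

8

30 = 2 · 3 · 5.
φ(2) = 2 − 1 = 1.
φ(3) = 3 − 1 = 2.
φ(5) = 5 − 1 = 4.
Multiply: 1 · 2 · 4 = 8.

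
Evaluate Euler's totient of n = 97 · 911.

87360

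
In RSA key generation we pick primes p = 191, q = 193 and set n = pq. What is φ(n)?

36480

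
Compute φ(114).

114 = 2 × 3 × 19.
φ(2) = 2 − 1 = 1.
φ(3) = 3 − 1 = 2.
φ(19) = 19 − 1 = 18.
Multiply: 1 · 2 · 18 = 36.

36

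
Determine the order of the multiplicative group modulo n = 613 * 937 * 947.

541899072

φ(613) = 613 − 1 = 612.
φ(937) = 937 − 1 = 936.
φ(947) = 947 − 1 = 946.
Since φ is multiplicative, φ(543938807) = 612 · 936 · 946 = 541899072.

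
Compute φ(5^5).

2500

φ(5^5) = 5^4·(5−1) = 625·4 = 2500.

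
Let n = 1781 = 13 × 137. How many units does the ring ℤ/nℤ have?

1632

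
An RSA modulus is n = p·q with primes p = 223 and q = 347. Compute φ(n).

φ(pq) = (p−1)(q−1) = 222 · 346 = 76812.

76812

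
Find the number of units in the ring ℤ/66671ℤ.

Prime factorization: 66671 = 11^2 · 19 · 29.
φ(11^2) = 11^2 − 11^1 = 121 − 11 = 110.
φ(19) = 19 − 1 = 18.
φ(29) = 29 − 1 = 28.
Multiply: 110 · 18 · 28 = 55440.

55440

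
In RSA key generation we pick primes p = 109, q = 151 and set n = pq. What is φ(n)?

φ(n) = (p − 1)(q − 1) = (109−1)(151−1) = 108·150 = 16200.

16200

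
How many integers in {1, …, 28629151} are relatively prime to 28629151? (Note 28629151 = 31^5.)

φ(31^5) = 31^5 − 31^4 = 28629151 − 923521 = 27705630.

27705630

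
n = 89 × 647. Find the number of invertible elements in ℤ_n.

56848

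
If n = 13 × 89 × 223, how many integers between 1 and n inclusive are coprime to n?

234432

φ(13) = 13 − 1 = 12.
φ(89) = 89 − 1 = 88.
φ(223) = 223 − 1 = 222.
Since φ is multiplicative, φ(258011) = 12 · 88 · 222 = 234432.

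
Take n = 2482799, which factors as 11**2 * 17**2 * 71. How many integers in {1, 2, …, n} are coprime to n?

2094400

φ(2482799) = 2482799 · (1 − 1/11) · (1 − 1/17) · (1 − 1/71)
       = 2482799 · 11200/13277 = 2094400.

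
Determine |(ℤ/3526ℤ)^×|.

1680

Prime factorization: 3526 = 2 · 41 · 43.
φ(2) = 2 − 1 = 1.
φ(41) = 41 − 1 = 40.
φ(43) = 43 − 1 = 42.
Multiply: 1 · 40 · 42 = 1680.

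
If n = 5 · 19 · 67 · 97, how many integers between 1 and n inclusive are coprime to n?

φ(617405) = 617405 · (1 − 1/5) · (1 − 1/19) · (1 − 1/67) · (1 − 1/97)
       = 617405 · 456192/617405 = 456192.

456192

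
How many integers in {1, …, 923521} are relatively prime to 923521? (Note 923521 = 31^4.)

893730

φ(31^4) = 31^4 − 31^3 = 923521 − 29791 = 893730.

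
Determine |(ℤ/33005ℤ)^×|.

First factor: 33005 = 5 × 7 × 23 × 41.
φ(5) = 5 − 1 = 4.
φ(7) = 7 − 1 = 6.
φ(23) = 23 − 1 = 22.
φ(41) = 41 − 1 = 40.
Since φ is multiplicative, φ(33005) = 4 · 6 · 22 · 40 = 21120.

21120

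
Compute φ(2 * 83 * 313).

25584

φ(2) = 2 − 1 = 1.
φ(83) = 83 − 1 = 82.
φ(313) = 313 − 1 = 312.
φ(51958) = 1 × 82 × 312 = 25584.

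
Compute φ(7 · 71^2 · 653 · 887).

φ(7) = 7 − 1 = 6.
φ(71^2) = 71^2 − 71^1 = 5041 − 71 = 4970.
φ(653) = 653 − 1 = 652.
φ(887) = 887 − 1 = 886.
Multiply: 6 · 4970 · 652 · 886 = 17226179040.

17226179040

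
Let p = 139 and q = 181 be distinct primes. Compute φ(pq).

24840

For distinct primes, φ(pq) = (p−1)(q−1) = 138 × 180 = 24840.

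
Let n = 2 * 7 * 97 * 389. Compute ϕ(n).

223488

φ(528262) = 528262 · (1 − 1/2) · (1 − 1/7) · (1 − 1/97) · (1 − 1/389)
       = 528262 · 223488/528262 = 223488.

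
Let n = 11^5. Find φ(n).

146410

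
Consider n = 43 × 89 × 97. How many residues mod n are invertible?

354816

φ(371219) = 371219 · (1 − 1/43) · (1 − 1/89) · (1 − 1/97)
       = 371219 · 354816/371219 = 354816.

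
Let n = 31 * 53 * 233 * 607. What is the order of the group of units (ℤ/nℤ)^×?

219323520

φ(31) = 31 − 1 = 30.
φ(53) = 53 − 1 = 52.
φ(233) = 233 − 1 = 232.
φ(607) = 607 − 1 = 606.
Multiply: 30 · 52 · 232 · 606 = 219323520.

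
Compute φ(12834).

Prime factorization: 12834 = 2 · 3^2 · 23 · 31.
φ(12834) = 12834 · (1 − 1/2) · (1 − 1/3) · (1 − 1/23) · (1 − 1/31)
       = 12834 · 1320/4278 = 3960.

3960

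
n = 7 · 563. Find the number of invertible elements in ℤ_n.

φ(3941) = 3941 · (1 − 1/7) · (1 − 1/563)
       = 3941 · 3372/3941 = 3372.

3372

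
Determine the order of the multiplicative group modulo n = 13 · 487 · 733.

4269024

φ(13) = 13 − 1 = 12.
φ(487) = 487 − 1 = 486.
φ(733) = 733 − 1 = 732.
φ(4640623) = 12 × 486 × 732 = 4269024.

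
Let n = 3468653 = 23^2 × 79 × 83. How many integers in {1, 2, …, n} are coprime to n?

φ(3468653) = 3468653 · (1 − 1/23) · (1 − 1/79) · (1 − 1/83)
       = 3468653 · 140712/150811 = 3236376.

3236376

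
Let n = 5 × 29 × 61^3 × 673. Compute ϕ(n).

φ(5) = 5 − 1 = 4.
φ(29) = 29 − 1 = 28.
φ(61^3) = 61^2·(61−1) = 3721·60 = 223260.
φ(673) = 673 − 1 = 672.
Since φ is multiplicative, φ(22149940885) = 4 · 28 · 223260 · 672 = 16803440640.

16803440640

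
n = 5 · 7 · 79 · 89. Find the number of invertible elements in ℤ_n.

164736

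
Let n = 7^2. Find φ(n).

φ(7^2) = 7^1·(7−1) = 7·6 = 42.

42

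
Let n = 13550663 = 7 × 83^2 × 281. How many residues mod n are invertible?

φ(7) = 7 − 1 = 6.
φ(83^2) = 83^2 − 83^1 = 6889 − 83 = 6806.
φ(281) = 281 − 1 = 280.
Since φ is multiplicative, φ(13550663) = 6 · 6806 · 280 = 11434080.

11434080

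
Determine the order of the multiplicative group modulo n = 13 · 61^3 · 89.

φ(262617017) = 262617017 · (1 − 1/13) · (1 − 1/61) · (1 − 1/89)
       = 262617017 · 63360/70577 = 235762560.

235762560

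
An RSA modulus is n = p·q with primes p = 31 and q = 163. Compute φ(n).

4860

φ(n) = (p − 1)(q − 1) = (31−1)(163−1) = 30·162 = 4860.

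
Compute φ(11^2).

φ(121) = 121 · (1 − 1/11)
       = 121 · 10/11 = 110.

110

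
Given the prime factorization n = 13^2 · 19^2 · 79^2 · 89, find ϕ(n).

φ(33887388041) = 33887388041 · (1 − 1/13) · (1 − 1/19) · (1 − 1/79) · (1 − 1/89)
       = 33887388041 · 1482624/1736657 = 28930442112.

28930442112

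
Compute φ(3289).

2640

Factor 3289: 3289 = 11 * 13 * 23.
φ(3289) = 3289 · (1 − 1/11) · (1 − 1/13) · (1 − 1/23)
       = 3289 · 2640/3289 = 2640.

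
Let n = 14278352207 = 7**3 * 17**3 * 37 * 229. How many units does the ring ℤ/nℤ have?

11158414848

φ(7^3) = 7^2·(7−1) = 49·6 = 294.
φ(17^3) = 17^2·(17−1) = 289·16 = 4624.
φ(37) = 37 − 1 = 36.
φ(229) = 229 − 1 = 228.
Since φ is multiplicative, φ(14278352207) = 294 · 4624 · 36 · 228 = 11158414848.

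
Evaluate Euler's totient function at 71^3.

352870

φ(71^3) = 71^3 − 71^2 = 357911 − 5041 = 352870.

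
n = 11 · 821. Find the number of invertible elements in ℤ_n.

φ(11) = 11 − 1 = 10.
φ(821) = 821 − 1 = 820.
Multiply: 10 · 820 = 8200.

8200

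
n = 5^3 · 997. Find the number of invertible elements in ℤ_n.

99600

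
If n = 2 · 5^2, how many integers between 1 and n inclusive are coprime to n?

φ(50) = 50 · (1 − 1/2) · (1 − 1/5)
       = 50 · 4/10 = 20.

20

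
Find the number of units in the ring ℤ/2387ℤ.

1800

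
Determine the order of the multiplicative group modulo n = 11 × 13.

φ(11) = 11 − 1 = 10.
φ(13) = 13 − 1 = 12.
Since φ is multiplicative, φ(143) = 10 · 12 = 120.

120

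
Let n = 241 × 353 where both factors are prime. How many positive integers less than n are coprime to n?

84480

φ(241) = 241 − 1 = 240.
φ(353) = 353 − 1 = 352.
φ(85073) = 240 × 352 = 84480.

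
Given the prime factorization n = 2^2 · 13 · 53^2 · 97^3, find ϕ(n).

φ(133312319764) = 133312319764 · (1 − 1/2) · (1 − 1/13) · (1 − 1/53) · (1 − 1/97)
       = 133312319764 · 59904/133666 = 59745494016.

59745494016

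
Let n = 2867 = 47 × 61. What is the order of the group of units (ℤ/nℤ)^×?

φ(2867) = 2867 · (1 − 1/47) · (1 − 1/61)
       = 2867 · 2760/2867 = 2760.

2760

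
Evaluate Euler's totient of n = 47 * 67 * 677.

φ(2131873) = 2131873 · (1 − 1/47) · (1 − 1/67) · (1 − 1/677)
       = 2131873 · 2052336/2131873 = 2052336.

2052336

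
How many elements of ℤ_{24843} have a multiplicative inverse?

24843 = 3 · 7^2 · 13^2.
φ(24843) = 24843 · (1 − 1/3) · (1 − 1/7) · (1 − 1/13)
       = 24843 · 144/273 = 13104.

13104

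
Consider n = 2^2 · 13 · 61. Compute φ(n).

1440

φ(3172) = 3172 · (1 − 1/2) · (1 − 1/13) · (1 − 1/61)
       = 3172 · 720/1586 = 1440.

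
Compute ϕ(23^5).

6156502

φ(23^5) = 23^4·(23−1) = 279841·22 = 6156502.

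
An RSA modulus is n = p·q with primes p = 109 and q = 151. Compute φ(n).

16200

φ(pq) = (p−1)(q−1) = 108 · 150 = 16200.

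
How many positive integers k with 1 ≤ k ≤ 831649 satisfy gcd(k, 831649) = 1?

First factor: 831649 = 7 × 13^2 × 19 × 37.
φ(7) = 7 − 1 = 6.
φ(13^2) = 13^1·(13−1) = 13·12 = 156.
φ(19) = 19 − 1 = 18.
φ(37) = 37 − 1 = 36.
φ(831649) = 6 × 156 × 18 × 36 = 606528.

606528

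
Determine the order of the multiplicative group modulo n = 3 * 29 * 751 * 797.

φ(3) = 3 − 1 = 2.
φ(29) = 29 − 1 = 28.
φ(751) = 751 − 1 = 750.
φ(797) = 797 − 1 = 796.
φ(52073589) = 2 × 28 × 750 × 796 = 33432000.

33432000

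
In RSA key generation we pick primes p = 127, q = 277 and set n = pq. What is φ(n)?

34776

φ(pq) = (p−1)(q−1) = 126 · 276 = 34776.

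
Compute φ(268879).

Prime factorization: 268879 = 13^2 · 37 · 43.
φ(13^2) = 13^2 − 13^1 = 169 − 13 = 156.
φ(37) = 37 − 1 = 36.
φ(43) = 43 − 1 = 42.
Since φ is multiplicative, φ(268879) = 156 · 36 · 42 = 235872.

235872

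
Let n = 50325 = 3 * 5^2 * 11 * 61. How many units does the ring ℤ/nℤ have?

φ(3) = 3 − 1 = 2.
φ(5^2) = 5^2 − 5^1 = 25 − 5 = 20.
φ(11) = 11 − 1 = 10.
φ(61) = 61 − 1 = 60.
φ(50325) = 2 × 20 × 10 × 60 = 24000.

24000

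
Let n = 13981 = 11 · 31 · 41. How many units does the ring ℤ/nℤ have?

φ(13981) = 13981 · (1 − 1/11) · (1 − 1/31) · (1 − 1/41)
       = 13981 · 12000/13981 = 12000.

12000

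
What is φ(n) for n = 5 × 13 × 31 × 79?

112320

φ(159185) = 159185 · (1 − 1/5) · (1 − 1/13) · (1 − 1/31) · (1 − 1/79)
       = 159185 · 112320/159185 = 112320.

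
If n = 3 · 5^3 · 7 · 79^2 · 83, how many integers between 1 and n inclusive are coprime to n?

606340800

φ(1359757875) = 1359757875 · (1 − 1/3) · (1 − 1/5) · (1 − 1/7) · (1 − 1/79) · (1 − 1/83)
       = 1359757875 · 307008/688485 = 606340800.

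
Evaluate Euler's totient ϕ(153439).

First factor: 153439 = 11 · 13 · 29 · 37.
φ(11) = 11 − 1 = 10.
φ(13) = 13 − 1 = 12.
φ(29) = 29 − 1 = 28.
φ(37) = 37 − 1 = 36.
Multiply: 10 · 12 · 28 · 36 = 120960.

120960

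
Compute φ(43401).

Prime factorization: 43401 = 3 × 17 × 23 × 37.
φ(3) = 3 − 1 = 2.
φ(17) = 17 − 1 = 16.
φ(23) = 23 − 1 = 22.
φ(37) = 37 − 1 = 36.
Multiply: 2 · 16 · 22 · 36 = 25344.

25344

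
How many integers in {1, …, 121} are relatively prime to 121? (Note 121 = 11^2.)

φ(11^2) = 11^1·(11−1) = 11·10 = 110.

110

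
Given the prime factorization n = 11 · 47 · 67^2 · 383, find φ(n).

φ(11) = 11 − 1 = 10.
φ(47) = 47 − 1 = 46.
φ(67^2) = 67^2 − 67^1 = 4489 − 67 = 4422.
φ(383) = 383 − 1 = 382.
Since φ is multiplicative, φ(888871379) = 10 · 46 · 4422 · 382 = 777033840.

777033840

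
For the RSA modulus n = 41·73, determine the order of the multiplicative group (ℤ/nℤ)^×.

2880

φ(n) = (p − 1)(q − 1) = (41−1)(73−1) = 40·72 = 2880.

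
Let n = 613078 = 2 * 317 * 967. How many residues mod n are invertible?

φ(2) = 2 − 1 = 1.
φ(317) = 317 − 1 = 316.
φ(967) = 967 − 1 = 966.
Multiply: 1 · 316 · 966 = 305256.

305256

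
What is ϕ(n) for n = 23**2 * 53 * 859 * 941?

φ(23^2) = 23^1·(23−1) = 23·22 = 506.
φ(53) = 53 − 1 = 52.
φ(859) = 859 − 1 = 858.
φ(941) = 941 − 1 = 940.
Multiply: 506 · 52 · 858 · 940 = 21221154240.

21221154240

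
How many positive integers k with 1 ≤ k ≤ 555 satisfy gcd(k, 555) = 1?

288

Factor 555: 555 = 3 × 5 × 37.
φ(555) = 555 · (1 − 1/3) · (1 − 1/5) · (1 − 1/37)
       = 555 · 288/555 = 288.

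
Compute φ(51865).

35200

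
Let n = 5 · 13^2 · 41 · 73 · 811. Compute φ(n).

1455667200

φ(5) = 5 − 1 = 4.
φ(13^2) = 13^1·(13−1) = 13·12 = 156.
φ(41) = 41 − 1 = 40.
φ(73) = 73 − 1 = 72.
φ(811) = 811 − 1 = 810.
φ(2051087935) = 4 × 156 × 40 × 72 × 810 = 1455667200.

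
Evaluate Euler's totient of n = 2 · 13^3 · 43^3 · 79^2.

970455992688

φ(2180316803678) = 2180316803678 · (1 − 1/2) · (1 − 1/13) · (1 − 1/43) · (1 − 1/79)
       = 2180316803678 · 39312/88322 = 970455992688.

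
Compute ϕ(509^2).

258572

φ(509^2) = 509^2 − 509^1 = 259081 − 509 = 258572.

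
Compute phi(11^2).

110

φ(11^2) = 11^1·(11−1) = 11·10 = 110.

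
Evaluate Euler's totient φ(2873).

2496

2873 = 13^2 × 17.
φ(2873) = 2873 · (1 − 1/13) · (1 − 1/17)
       = 2873 · 192/221 = 2496.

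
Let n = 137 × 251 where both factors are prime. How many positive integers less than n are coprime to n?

34000

φ(34387) = 34387 · (1 − 1/137) · (1 − 1/251)
       = 34387 · 34000/34387 = 34000.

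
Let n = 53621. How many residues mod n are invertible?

First factor: 53621 = 29 * 43^2.
φ(53621) = 53621 · (1 − 1/29) · (1 − 1/43)
       = 53621 · 1176/1247 = 50568.

50568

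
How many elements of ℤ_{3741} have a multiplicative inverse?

2352

Factor 3741: 3741 = 3 × 29 × 43.
φ(3741) = 3741 · (1 − 1/3) · (1 − 1/29) · (1 − 1/43)
       = 3741 · 2352/3741 = 2352.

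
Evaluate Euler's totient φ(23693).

First factor: 23693 = 19 · 29 · 43.
φ(23693) = 23693 · (1 − 1/19) · (1 − 1/29) · (1 − 1/43)
       = 23693 · 21168/23693 = 21168.

21168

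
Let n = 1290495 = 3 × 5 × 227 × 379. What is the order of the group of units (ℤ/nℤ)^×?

683424

φ(1290495) = 1290495 · (1 − 1/3) · (1 − 1/5) · (1 − 1/227) · (1 − 1/379)
       = 1290495 · 683424/1290495 = 683424.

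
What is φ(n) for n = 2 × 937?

φ(1874) = 1874 · (1 − 1/2) · (1 − 1/937)
       = 1874 · 936/1874 = 936.

936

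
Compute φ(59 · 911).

φ(53749) = 53749 · (1 − 1/59) · (1 − 1/911)
       = 53749 · 52780/53749 = 52780.

52780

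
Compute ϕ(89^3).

697048

φ(89^3) = 89^3 − 89^2 = 704969 − 7921 = 697048.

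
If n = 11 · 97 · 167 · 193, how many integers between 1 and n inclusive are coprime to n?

30597120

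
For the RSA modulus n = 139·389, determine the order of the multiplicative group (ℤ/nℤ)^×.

φ(n) = (p − 1)(q − 1) = (139−1)(389−1) = 138·388 = 53544.

53544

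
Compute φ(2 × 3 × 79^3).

φ(2) = 2 − 1 = 1.
φ(3) = 3 − 1 = 2.
φ(79^3) = 79^3 − 79^2 = 493039 − 6241 = 486798.
Multiply: 1 · 2 · 486798 = 973596.

973596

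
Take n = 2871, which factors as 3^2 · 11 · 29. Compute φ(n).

1680

φ(2871) = 2871 · (1 − 1/3) · (1 − 1/11) · (1 − 1/29)
       = 2871 · 560/957 = 1680.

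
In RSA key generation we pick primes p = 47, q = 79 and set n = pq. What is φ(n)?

3588

φ(3713) = 3713 · (1 − 1/47) · (1 − 1/79)
       = 3713 · 3588/3713 = 3588.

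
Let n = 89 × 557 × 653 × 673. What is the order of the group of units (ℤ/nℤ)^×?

21437509632

φ(89) = 89 − 1 = 88.
φ(557) = 557 − 1 = 556.
φ(653) = 653 − 1 = 652.
φ(673) = 673 − 1 = 672.
Multiply: 88 · 556 · 652 · 672 = 21437509632.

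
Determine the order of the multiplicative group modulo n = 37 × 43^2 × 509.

33028128

φ(34822217) = 34822217 · (1 − 1/37) · (1 − 1/43) · (1 − 1/509)
       = 34822217 · 768096/809819 = 33028128.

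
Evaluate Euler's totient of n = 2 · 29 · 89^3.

19517344

φ(2) = 2 − 1 = 1.
φ(29) = 29 − 1 = 28.
φ(89^3) = 89^2·(89−1) = 7921·88 = 697048.
Since φ is multiplicative, φ(40888202) = 1 · 28 · 697048 = 19517344.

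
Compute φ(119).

119 = 7 * 17.
φ(7) = 7 − 1 = 6.
φ(17) = 17 − 1 = 16.
Multiply: 6 · 16 = 96.

96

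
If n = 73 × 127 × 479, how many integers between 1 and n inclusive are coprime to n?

4336416

φ(73) = 73 − 1 = 72.
φ(127) = 127 − 1 = 126.
φ(479) = 479 − 1 = 478.
φ(4440809) = 72 × 126 × 478 = 4336416.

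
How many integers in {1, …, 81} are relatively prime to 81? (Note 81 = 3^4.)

φ(3^4) = 3^3·(3−1) = 27·2 = 54.

54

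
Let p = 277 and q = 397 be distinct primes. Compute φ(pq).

109296

For distinct primes, φ(pq) = (p−1)(q−1) = 276 × 396 = 109296.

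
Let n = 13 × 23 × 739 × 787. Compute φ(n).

153137952

φ(13) = 13 − 1 = 12.
φ(23) = 23 − 1 = 22.
φ(739) = 739 − 1 = 738.
φ(787) = 787 − 1 = 786.
Since φ is multiplicative, φ(173896307) = 12 · 22 · 738 · 786 = 153137952.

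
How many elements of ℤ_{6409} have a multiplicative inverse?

6409 = 13 × 17 × 29.
φ(6409) = 6409 · (1 − 1/13) · (1 − 1/17) · (1 − 1/29)
       = 6409 · 5376/6409 = 5376.

5376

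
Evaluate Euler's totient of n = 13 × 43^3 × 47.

42867216

φ(13) = 13 − 1 = 12.
φ(43^3) = 43^2·(43−1) = 1849·42 = 77658.
φ(47) = 47 − 1 = 46.
φ(48578777) = 12 × 77658 × 46 = 42867216.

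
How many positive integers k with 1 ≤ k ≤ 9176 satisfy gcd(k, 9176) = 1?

9176 = 2**3 × 31 × 37.
φ(2^3) = 2^2·(2−1) = 4·1 = 4.
φ(31) = 31 − 1 = 30.
φ(37) = 37 − 1 = 36.
φ(9176) = 4 × 30 × 36 = 4320.

4320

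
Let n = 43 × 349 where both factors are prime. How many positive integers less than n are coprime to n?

14616

φ(n) = (p − 1)(q − 1) = (43−1)(349−1) = 42·348 = 14616.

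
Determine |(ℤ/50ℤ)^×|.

Factor 50: 50 = 2 * 5^2.
φ(2) = 2 − 1 = 1.
φ(5^2) = 5^1·(5−1) = 5·4 = 20.
Since φ is multiplicative, φ(50) = 1 · 20 = 20.

20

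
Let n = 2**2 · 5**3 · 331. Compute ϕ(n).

66000

φ(2^2) = 2^2 − 2^1 = 4 − 2 = 2.
φ(5^3) = 5^2·(5−1) = 25·4 = 100.
φ(331) = 331 − 1 = 330.
φ(165500) = 2 × 100 × 330 = 66000.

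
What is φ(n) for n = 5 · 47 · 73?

φ(5) = 5 − 1 = 4.
φ(47) = 47 − 1 = 46.
φ(73) = 73 − 1 = 72.
Since φ is multiplicative, φ(17155) = 4 · 46 · 72 = 13248.

13248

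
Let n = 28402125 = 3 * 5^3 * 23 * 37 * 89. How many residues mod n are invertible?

13939200

φ(3) = 3 − 1 = 2.
φ(5^3) = 5^3 − 5^2 = 125 − 25 = 100.
φ(23) = 23 − 1 = 22.
φ(37) = 37 − 1 = 36.
φ(89) = 89 − 1 = 88.
Multiply: 2 · 100 · 22 · 36 · 88 = 13939200.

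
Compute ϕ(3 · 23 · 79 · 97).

φ(528747) = 528747 · (1 − 1/3) · (1 − 1/23) · (1 − 1/79) · (1 − 1/97)
       = 528747 · 329472/528747 = 329472.

329472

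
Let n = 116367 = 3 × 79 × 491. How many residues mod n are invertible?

φ(3) = 3 − 1 = 2.
φ(79) = 79 − 1 = 78.
φ(491) = 491 − 1 = 490.
Since φ is multiplicative, φ(116367) = 2 · 78 · 490 = 76440.

76440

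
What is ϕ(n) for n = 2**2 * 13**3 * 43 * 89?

φ(33631676) = 33631676 · (1 − 1/2) · (1 − 1/13) · (1 − 1/43) · (1 − 1/89)
       = 33631676 · 44352/99502 = 14990976.

14990976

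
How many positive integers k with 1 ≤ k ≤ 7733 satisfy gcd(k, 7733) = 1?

Prime factorization: 7733 = 11 * 19 * 37.
φ(7733) = 7733 · (1 − 1/11) · (1 − 1/19) · (1 − 1/37)
       = 7733 · 6480/7733 = 6480.

6480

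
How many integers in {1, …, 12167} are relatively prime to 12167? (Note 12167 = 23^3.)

11638

φ(23^3) = 23^2·(23−1) = 529·22 = 11638.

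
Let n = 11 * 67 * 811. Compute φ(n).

φ(597707) = 597707 · (1 − 1/11) · (1 − 1/67) · (1 − 1/811)
       = 597707 · 534600/597707 = 534600.

534600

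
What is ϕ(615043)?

464640

Prime factorization: 615043 = 11**2 * 13 * 17 * 23.
φ(615043) = 615043 · (1 − 1/11) · (1 − 1/13) · (1 − 1/17) · (1 − 1/23)
       = 615043 · 42240/55913 = 464640.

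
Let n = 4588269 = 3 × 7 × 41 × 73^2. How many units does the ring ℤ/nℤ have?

φ(4588269) = 4588269 · (1 − 1/3) · (1 − 1/7) · (1 − 1/41) · (1 − 1/73)
       = 4588269 · 34560/62853 = 2522880.

2522880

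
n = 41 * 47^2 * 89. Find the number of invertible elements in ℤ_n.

φ(41) = 41 − 1 = 40.
φ(47^2) = 47^2 − 47^1 = 2209 − 47 = 2162.
φ(89) = 89 − 1 = 88.
Multiply: 40 · 2162 · 88 = 7610240.

7610240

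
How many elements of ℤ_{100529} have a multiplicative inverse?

First factor: 100529 = 11 × 13 × 19 × 37.
φ(11) = 11 − 1 = 10.
φ(13) = 13 − 1 = 12.
φ(19) = 19 − 1 = 18.
φ(37) = 37 − 1 = 36.
φ(100529) = 10 × 12 × 18 × 36 = 77760.

77760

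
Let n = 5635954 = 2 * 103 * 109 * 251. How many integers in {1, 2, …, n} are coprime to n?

φ(2) = 2 − 1 = 1.
φ(103) = 103 − 1 = 102.
φ(109) = 109 − 1 = 108.
φ(251) = 251 − 1 = 250.
Since φ is multiplicative, φ(5635954) = 1 · 102 · 108 · 250 = 2754000.

2754000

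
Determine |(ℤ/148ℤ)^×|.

72

First factor: 148 = 2**2 · 37.
φ(148) = 148 · (1 − 1/2) · (1 − 1/37)
       = 148 · 36/74 = 72.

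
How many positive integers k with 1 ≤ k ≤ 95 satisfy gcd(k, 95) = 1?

95 = 5 · 19.
φ(5) = 5 − 1 = 4.
φ(19) = 19 − 1 = 18.
Multiply: 4 · 18 = 72.

72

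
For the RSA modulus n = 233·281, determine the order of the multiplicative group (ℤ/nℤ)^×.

For distinct primes, φ(pq) = (p−1)(q−1) = 232 × 280 = 64960.

64960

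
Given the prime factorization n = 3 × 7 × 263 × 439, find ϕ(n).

φ(3) = 3 − 1 = 2.
φ(7) = 7 − 1 = 6.
φ(263) = 263 − 1 = 262.
φ(439) = 439 − 1 = 438.
Multiply: 2 · 6 · 262 · 438 = 1377072.

1377072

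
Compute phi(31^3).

φ(31^3) = 31^3 − 31^2 = 29791 − 961 = 28830.

28830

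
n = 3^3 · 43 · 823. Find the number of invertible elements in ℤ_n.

621432

φ(3^3) = 3^2·(3−1) = 9·2 = 18.
φ(43) = 43 − 1 = 42.
φ(823) = 823 − 1 = 822.
φ(955503) = 18 × 42 × 822 = 621432.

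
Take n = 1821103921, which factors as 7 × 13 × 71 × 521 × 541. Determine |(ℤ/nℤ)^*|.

φ(7) = 7 − 1 = 6.
φ(13) = 13 − 1 = 12.
φ(71) = 71 − 1 = 70.
φ(521) = 521 − 1 = 520.
φ(541) = 541 − 1 = 540.
φ(1821103921) = 6 × 12 × 70 × 520 × 540 = 1415232000.

1415232000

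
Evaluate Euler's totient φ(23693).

21168

First factor: 23693 = 19 · 29 · 43.
φ(23693) = 23693 · (1 − 1/19) · (1 − 1/29) · (1 − 1/43)
       = 23693 · 21168/23693 = 21168.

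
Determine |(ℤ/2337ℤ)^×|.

1440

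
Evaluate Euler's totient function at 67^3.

296274

φ(300763) = 300763 · (1 − 1/67)
       = 300763 · 66/67 = 296274.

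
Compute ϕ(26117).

Factor 26117: 26117 = 7^2 × 13 × 41.
φ(26117) = 26117 · (1 − 1/7) · (1 − 1/13) · (1 − 1/41)
       = 26117 · 2880/3731 = 20160.

20160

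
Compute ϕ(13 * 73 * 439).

378432

φ(13) = 13 − 1 = 12.
φ(73) = 73 − 1 = 72.
φ(439) = 439 − 1 = 438.
φ(416611) = 12 × 72 × 438 = 378432.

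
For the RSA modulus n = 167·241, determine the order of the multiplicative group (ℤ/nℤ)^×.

φ(167) = 167 − 1 = 166.
φ(241) = 241 − 1 = 240.
φ(40247) = 166 × 240 = 39840.

39840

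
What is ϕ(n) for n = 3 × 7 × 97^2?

111744

φ(3) = 3 − 1 = 2.
φ(7) = 7 − 1 = 6.
φ(97^2) = 97^1·(97−1) = 97·96 = 9312.
φ(197589) = 2 × 6 × 9312 = 111744.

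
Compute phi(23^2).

φ(23^2) = 23^1·(23−1) = 23·22 = 506.

506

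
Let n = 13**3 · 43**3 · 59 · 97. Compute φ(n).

876906680832

φ(999675778517) = 999675778517 · (1 − 1/13) · (1 − 1/43) · (1 − 1/59) · (1 − 1/97)
       = 999675778517 · 2806272/3199157 = 876906680832.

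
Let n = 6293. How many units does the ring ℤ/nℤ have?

5040

Prime factorization: 6293 = 7 · 29 · 31.
φ(6293) = 6293 · (1 − 1/7) · (1 − 1/29) · (1 − 1/31)
       = 6293 · 5040/6293 = 5040.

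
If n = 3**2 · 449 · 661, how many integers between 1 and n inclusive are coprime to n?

φ(3^2) = 3^1·(3−1) = 3·2 = 6.
φ(449) = 449 − 1 = 448.
φ(661) = 661 − 1 = 660.
Since φ is multiplicative, φ(2671101) = 6 · 448 · 660 = 1774080.

1774080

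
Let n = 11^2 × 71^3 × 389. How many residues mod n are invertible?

15060491600

φ(16846512859) = 16846512859 · (1 − 1/11) · (1 − 1/71) · (1 − 1/389)
       = 16846512859 · 271600/303809 = 15060491600.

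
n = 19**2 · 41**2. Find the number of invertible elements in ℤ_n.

560880

φ(606841) = 606841 · (1 − 1/19) · (1 − 1/41)
       = 606841 · 720/779 = 560880.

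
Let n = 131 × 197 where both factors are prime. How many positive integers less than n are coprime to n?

For distinct primes, φ(pq) = (p−1)(q−1) = 130 × 196 = 25480.

25480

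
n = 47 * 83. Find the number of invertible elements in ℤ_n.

φ(3901) = 3901 · (1 − 1/47) · (1 − 1/83)
       = 3901 · 3772/3901 = 3772.

3772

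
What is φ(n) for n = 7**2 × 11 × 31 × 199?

2494800

φ(3325091) = 3325091 · (1 − 1/7) · (1 − 1/11) · (1 − 1/31) · (1 − 1/199)
       = 3325091 · 356400/475013 = 2494800.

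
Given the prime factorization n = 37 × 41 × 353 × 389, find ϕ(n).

196669440

φ(208309889) = 208309889 · (1 − 1/37) · (1 − 1/41) · (1 − 1/353) · (1 − 1/389)
       = 208309889 · 196669440/208309889 = 196669440.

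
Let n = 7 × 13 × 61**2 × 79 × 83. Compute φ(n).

1685473920

φ(7) = 7 − 1 = 6.
φ(13) = 13 − 1 = 12.
φ(61^2) = 61^1·(61−1) = 61·60 = 3660.
φ(79) = 79 − 1 = 78.
φ(83) = 83 − 1 = 82.
Since φ is multiplicative, φ(2220272327) = 6 · 12 · 3660 · 78 · 82 = 1685473920.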